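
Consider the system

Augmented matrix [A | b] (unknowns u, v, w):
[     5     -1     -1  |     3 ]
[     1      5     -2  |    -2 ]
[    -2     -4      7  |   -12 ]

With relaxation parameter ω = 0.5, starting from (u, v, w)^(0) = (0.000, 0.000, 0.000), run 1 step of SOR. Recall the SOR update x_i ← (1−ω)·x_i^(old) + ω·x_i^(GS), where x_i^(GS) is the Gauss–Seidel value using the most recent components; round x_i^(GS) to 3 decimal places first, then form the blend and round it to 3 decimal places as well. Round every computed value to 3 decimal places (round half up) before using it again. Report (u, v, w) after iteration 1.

Iteration 1:
  u: GS value = (3 - (-1)·0.000 - (-1)·0.000) / (5) = 0.600;  u ← (1−ω)·0.000 + ω·0.600 = 0.300
  v: GS value = (-2 - (1)·0.300 - (-2)·0.000) / (5) = -0.460;  v ← (1−ω)·0.000 + ω·-0.460 = -0.230
  w: GS value = (-12 - (-2)·0.300 - (-4)·-0.230) / (7) = -1.760;  w ← (1−ω)·0.000 + ω·-1.760 = -0.880

(0.300, -0.230, -0.880)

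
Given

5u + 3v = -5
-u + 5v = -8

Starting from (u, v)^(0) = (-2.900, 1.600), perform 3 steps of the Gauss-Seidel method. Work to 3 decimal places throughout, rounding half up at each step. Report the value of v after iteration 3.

-1.613

Iteration 1:
  u = (-5 - (3)·1.600) / (5) = -1.960
  v = (-8 - (-1)·-1.960) / (5) = -1.992
Iteration 2:
  u = (-5 - (3)·-1.992) / (5) = 0.195
  v = (-8 - (-1)·0.195) / (5) = -1.561
Iteration 3:
  u = (-5 - (3)·-1.561) / (5) = -0.063
  v = (-8 - (-1)·-0.063) / (5) = -1.613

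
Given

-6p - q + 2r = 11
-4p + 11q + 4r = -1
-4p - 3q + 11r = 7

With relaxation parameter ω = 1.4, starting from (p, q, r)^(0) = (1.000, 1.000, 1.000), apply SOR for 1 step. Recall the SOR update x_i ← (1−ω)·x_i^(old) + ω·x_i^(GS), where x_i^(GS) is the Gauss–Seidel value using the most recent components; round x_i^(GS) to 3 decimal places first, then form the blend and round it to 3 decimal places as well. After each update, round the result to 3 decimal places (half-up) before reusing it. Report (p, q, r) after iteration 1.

Iteration 1:
  p: GS value = (11 - (-1)·1.000 - (2)·1.000) / (-6) = -1.667;  p ← (1−ω)·1.000 + ω·-1.667 = -2.734
  q: GS value = (-1 - (-4)·-2.734 - (4)·1.000) / (11) = -1.449;  q ← (1−ω)·1.000 + ω·-1.449 = -2.429
  r: GS value = (7 - (-4)·-2.734 - (-3)·-2.429) / (11) = -1.020;  r ← (1−ω)·1.000 + ω·-1.020 = -1.828

(-2.734, -2.429, -1.828)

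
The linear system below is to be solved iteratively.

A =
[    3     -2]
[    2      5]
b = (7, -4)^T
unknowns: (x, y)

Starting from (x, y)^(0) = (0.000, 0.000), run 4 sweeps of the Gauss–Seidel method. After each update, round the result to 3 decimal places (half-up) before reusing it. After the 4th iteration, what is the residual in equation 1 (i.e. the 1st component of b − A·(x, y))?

Iteration 1:
  x = (7 - (-2)·0.000) / (3) = 2.333
  y = (-4 - (2)·2.333) / (5) = -1.733
Iteration 2:
  x = (7 - (-2)·-1.733) / (3) = 1.178
  y = (-4 - (2)·1.178) / (5) = -1.271
Iteration 3:
  x = (7 - (-2)·-1.271) / (3) = 1.486
  y = (-4 - (2)·1.486) / (5) = -1.394
Iteration 4:
  x = (7 - (-2)·-1.394) / (3) = 1.404
  y = (-4 - (2)·1.404) / (5) = -1.362
Residual b − A·x = (0.064, 0.002)

0.064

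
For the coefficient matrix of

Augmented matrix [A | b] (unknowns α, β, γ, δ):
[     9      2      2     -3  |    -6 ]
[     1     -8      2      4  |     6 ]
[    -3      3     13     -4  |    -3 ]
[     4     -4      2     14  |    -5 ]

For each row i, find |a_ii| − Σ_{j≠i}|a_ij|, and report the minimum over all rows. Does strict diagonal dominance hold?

row 1: |9| − (2+2+3) = 2
row 2: |-8| − (1+2+4) = 1
row 3: |13| − (3+3+4) = 3
row 4: |14| − (4+4+2) = 4
minimum over rows = 1 → strictly diagonally dominant (convergence guaranteed)

1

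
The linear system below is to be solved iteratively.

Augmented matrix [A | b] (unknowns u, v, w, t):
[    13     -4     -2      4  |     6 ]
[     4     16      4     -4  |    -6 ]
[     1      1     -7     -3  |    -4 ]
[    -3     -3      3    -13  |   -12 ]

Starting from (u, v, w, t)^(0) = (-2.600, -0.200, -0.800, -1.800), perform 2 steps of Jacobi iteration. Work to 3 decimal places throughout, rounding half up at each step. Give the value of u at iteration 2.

0.188

Iteration 1:
  u = (6 - (-4)·-0.200 - (-2)·-0.800 - (4)·-1.800) / (13) = 0.831
  v = (-6 - (4)·-2.600 - (4)·-0.800 - (-4)·-1.800) / (16) = 0.025
  w = (-4 - (1)·-2.600 - (1)·-0.200 - (-3)·-1.800) / (-7) = 0.943
  t = (-12 - (-3)·-2.600 - (-3)·-0.200 - (3)·-0.800) / (-13) = 1.385
Iteration 2:
  u = (6 - (-4)·0.025 - (-2)·0.943 - (4)·1.385) / (13) = 0.188
  v = (-6 - (4)·0.831 - (4)·0.943 - (-4)·1.385) / (16) = -0.472
  w = (-4 - (1)·0.831 - (1)·0.025 - (-3)·1.385) / (-7) = 0.100
  t = (-12 - (-3)·0.831 - (-3)·0.025 - (3)·0.943) / (-13) = 0.943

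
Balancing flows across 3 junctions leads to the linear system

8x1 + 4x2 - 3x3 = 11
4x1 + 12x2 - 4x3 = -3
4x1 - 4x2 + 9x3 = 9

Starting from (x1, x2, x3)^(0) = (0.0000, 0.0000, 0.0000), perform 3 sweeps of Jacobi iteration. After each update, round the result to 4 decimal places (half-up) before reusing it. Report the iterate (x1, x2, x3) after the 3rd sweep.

Iteration 1:
  x1 = (11 - (4)·0.0000 - (-3)·0.0000) / (8) = 1.3750
  x2 = (-3 - (4)·0.0000 - (-4)·0.0000) / (12) = -0.2500
  x3 = (9 - (4)·0.0000 - (-4)·0.0000) / (9) = 1.0000
Iteration 2:
  x1 = (11 - (4)·-0.2500 - (-3)·1.0000) / (8) = 1.8750
  x2 = (-3 - (4)·1.3750 - (-4)·1.0000) / (12) = -0.3750
  x3 = (9 - (4)·1.3750 - (-4)·-0.2500) / (9) = 0.2778
Iteration 3:
  x1 = (11 - (4)·-0.3750 - (-3)·0.2778) / (8) = 1.6667
  x2 = (-3 - (4)·1.8750 - (-4)·0.2778) / (12) = -0.7824
  x3 = (9 - (4)·1.8750 - (-4)·-0.3750) / (9) = 0.0000

(1.6667, -0.7824, 0.0000)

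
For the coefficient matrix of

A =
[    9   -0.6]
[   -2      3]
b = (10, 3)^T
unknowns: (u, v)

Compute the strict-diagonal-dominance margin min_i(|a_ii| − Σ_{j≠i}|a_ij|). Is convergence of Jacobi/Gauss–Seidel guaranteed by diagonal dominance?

1

row 1: |9| − (0.6) = 8.4
row 2: |3| − (2) = 1
minimum over rows = 1 → strictly diagonally dominant (convergence guaranteed)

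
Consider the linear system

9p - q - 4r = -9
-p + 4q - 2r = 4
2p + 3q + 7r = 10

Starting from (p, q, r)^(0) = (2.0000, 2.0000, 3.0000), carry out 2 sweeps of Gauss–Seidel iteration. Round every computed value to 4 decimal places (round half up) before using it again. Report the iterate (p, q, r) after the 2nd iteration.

Iteration 1:
  p = (-9 - (-1)·2.0000 - (-4)·3.0000) / (9) = 0.5556
  q = (4 - (-1)·0.5556 - (-2)·3.0000) / (4) = 2.6389
  r = (10 - (2)·0.5556 - (3)·2.6389) / (7) = 0.1389
Iteration 2:
  p = (-9 - (-1)·2.6389 - (-4)·0.1389) / (9) = -0.6451
  q = (4 - (-1)·-0.6451 - (-2)·0.1389) / (4) = 0.9082
  r = (10 - (2)·-0.6451 - (3)·0.9082) / (7) = 1.2237

(-0.6451, 0.9082, 1.2237)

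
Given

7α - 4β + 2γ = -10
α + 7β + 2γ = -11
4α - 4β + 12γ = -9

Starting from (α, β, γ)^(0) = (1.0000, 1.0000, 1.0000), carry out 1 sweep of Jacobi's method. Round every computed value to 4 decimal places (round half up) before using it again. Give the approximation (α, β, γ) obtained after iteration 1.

Iteration 1:
  α = (-10 - (-4)·1.0000 - (2)·1.0000) / (7) = -1.1429
  β = (-11 - (1)·1.0000 - (2)·1.0000) / (7) = -2.0000
  γ = (-9 - (4)·1.0000 - (-4)·1.0000) / (12) = -0.7500

(-1.1429, -2.0000, -0.7500)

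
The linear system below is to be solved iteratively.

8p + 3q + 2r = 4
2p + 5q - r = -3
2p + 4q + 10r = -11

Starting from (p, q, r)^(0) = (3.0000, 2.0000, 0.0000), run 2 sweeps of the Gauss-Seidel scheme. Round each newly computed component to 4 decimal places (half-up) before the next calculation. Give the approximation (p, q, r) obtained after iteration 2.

Iteration 1:
  p = (4 - (3)·2.0000 - (2)·0.0000) / (8) = -0.2500
  q = (-3 - (2)·-0.2500 - (-1)·0.0000) / (5) = -0.5000
  r = (-11 - (2)·-0.2500 - (4)·-0.5000) / (10) = -0.8500
Iteration 2:
  p = (4 - (3)·-0.5000 - (2)·-0.8500) / (8) = 0.9000
  q = (-3 - (2)·0.9000 - (-1)·-0.8500) / (5) = -1.1300
  r = (-11 - (2)·0.9000 - (4)·-1.1300) / (10) = -0.8280

(0.9000, -1.1300, -0.8280)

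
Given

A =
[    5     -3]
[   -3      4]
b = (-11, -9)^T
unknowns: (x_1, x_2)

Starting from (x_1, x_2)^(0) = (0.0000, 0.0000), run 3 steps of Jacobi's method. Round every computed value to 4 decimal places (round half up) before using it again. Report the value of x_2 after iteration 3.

Iteration 1:
  x_1 = (-11 - (-3)·0.0000) / (5) = -2.2000
  x_2 = (-9 - (-3)·0.0000) / (4) = -2.2500
Iteration 2:
  x_1 = (-11 - (-3)·-2.2500) / (5) = -3.5500
  x_2 = (-9 - (-3)·-2.2000) / (4) = -3.9000
Iteration 3:
  x_1 = (-11 - (-3)·-3.9000) / (5) = -4.5400
  x_2 = (-9 - (-3)·-3.5500) / (4) = -4.9125

-4.9125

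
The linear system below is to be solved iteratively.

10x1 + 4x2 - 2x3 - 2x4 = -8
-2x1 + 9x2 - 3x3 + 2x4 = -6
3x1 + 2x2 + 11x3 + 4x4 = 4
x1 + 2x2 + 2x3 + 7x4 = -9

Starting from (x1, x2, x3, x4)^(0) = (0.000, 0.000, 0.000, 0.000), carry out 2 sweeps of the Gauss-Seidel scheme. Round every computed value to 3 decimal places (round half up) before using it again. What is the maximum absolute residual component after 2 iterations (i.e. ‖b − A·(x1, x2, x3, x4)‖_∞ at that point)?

Iteration 1:
  x1 = (-8 - (4)·0.000 - (-2)·0.000 - (-2)·0.000) / (10) = -0.800
  x2 = (-6 - (-2)·-0.800 - (-3)·0.000 - (2)·0.000) / (9) = -0.844
  x3 = (4 - (3)·-0.800 - (2)·-0.844 - (4)·0.000) / (11) = 0.735
  x4 = (-9 - (1)·-0.800 - (2)·-0.844 - (2)·0.735) / (7) = -1.140
Iteration 2:
  x1 = (-8 - (4)·-0.844 - (-2)·0.735 - (-2)·-1.140) / (10) = -0.543
  x2 = (-6 - (-2)·-0.543 - (-3)·0.735 - (2)·-1.140) / (9) = -0.289
  x3 = (4 - (3)·-0.543 - (2)·-0.289 - (4)·-1.140) / (11) = 0.979
  x4 = (-9 - (1)·-0.543 - (2)·-0.289 - (2)·0.979) / (7) = -1.405
Residual b − A·x = (-2.266, 1.262, 1.058, -0.002); ∞-norm = 2.266

2.266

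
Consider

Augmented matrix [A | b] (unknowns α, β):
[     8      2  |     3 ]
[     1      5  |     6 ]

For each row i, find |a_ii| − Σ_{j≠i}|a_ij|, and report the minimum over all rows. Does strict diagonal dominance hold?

row 1: |8| − (2) = 6
row 2: |5| − (1) = 4
minimum over rows = 4 → strictly diagonally dominant (convergence guaranteed)

4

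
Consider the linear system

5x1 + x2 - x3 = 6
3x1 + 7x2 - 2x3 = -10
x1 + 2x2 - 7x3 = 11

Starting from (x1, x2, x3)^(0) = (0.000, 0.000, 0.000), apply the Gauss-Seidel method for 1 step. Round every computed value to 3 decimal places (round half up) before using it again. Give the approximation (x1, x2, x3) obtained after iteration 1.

Iteration 1:
  x1 = (6 - (1)·0.000 - (-1)·0.000) / (5) = 1.200
  x2 = (-10 - (3)·1.200 - (-2)·0.000) / (7) = -1.943
  x3 = (11 - (1)·1.200 - (2)·-1.943) / (-7) = -1.955

(1.200, -1.943, -1.955)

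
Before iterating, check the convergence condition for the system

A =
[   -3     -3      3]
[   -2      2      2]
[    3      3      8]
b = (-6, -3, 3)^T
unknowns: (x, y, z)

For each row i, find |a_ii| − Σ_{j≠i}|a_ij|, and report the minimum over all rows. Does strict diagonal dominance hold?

row 1: |-3| − (3+3) = -3
row 2: |2| − (2+2) = -2
row 3: |8| − (3+3) = 2
minimum over rows = -3 → not strictly diagonally dominant

-3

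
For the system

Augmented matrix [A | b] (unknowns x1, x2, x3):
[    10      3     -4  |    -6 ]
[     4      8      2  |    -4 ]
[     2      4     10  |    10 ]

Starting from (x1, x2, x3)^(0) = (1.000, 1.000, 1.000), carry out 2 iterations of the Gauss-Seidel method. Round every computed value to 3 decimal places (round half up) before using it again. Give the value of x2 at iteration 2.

Iteration 1:
  x1 = (-6 - (3)·1.000 - (-4)·1.000) / (10) = -0.500
  x2 = (-4 - (4)·-0.500 - (2)·1.000) / (8) = -0.500
  x3 = (10 - (2)·-0.500 - (4)·-0.500) / (10) = 1.300
Iteration 2:
  x1 = (-6 - (3)·-0.500 - (-4)·1.300) / (10) = 0.070
  x2 = (-4 - (4)·0.070 - (2)·1.300) / (8) = -0.860
  x3 = (10 - (2)·0.070 - (4)·-0.860) / (10) = 1.330

-0.860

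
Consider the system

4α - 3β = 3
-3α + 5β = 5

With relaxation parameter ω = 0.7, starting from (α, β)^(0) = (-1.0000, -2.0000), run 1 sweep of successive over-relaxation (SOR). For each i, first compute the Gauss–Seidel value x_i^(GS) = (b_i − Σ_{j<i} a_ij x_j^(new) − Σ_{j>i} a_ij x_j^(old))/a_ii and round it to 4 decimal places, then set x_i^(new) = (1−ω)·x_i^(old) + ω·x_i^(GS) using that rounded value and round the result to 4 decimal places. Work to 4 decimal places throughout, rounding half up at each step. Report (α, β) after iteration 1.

(-0.8250, -0.2465)

Iteration 1:
  α: GS value = (3 - (-3)·-2.0000) / (4) = -0.7500;  α ← (1−ω)·-1.0000 + ω·-0.7500 = -0.8250
  β: GS value = (5 - (-3)·-0.8250) / (5) = 0.5050;  β ← (1−ω)·-2.0000 + ω·0.5050 = -0.2465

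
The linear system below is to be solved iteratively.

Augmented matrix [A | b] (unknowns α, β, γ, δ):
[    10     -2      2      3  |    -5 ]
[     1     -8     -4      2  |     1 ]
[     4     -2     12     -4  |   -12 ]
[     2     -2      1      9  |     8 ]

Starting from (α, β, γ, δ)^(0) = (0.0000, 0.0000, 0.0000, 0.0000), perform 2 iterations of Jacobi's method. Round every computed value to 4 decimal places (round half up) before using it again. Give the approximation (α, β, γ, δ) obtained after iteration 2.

(-0.5917, 0.5347, -0.5579, 1.0833)

Iteration 1:
  α = (-5 - (-2)·0.0000 - (2)·0.0000 - (3)·0.0000) / (10) = -0.5000
  β = (1 - (1)·0.0000 - (-4)·0.0000 - (2)·0.0000) / (-8) = -0.1250
  γ = (-12 - (4)·0.0000 - (-2)·0.0000 - (-4)·0.0000) / (12) = -1.0000
  δ = (8 - (2)·0.0000 - (-2)·0.0000 - (1)·0.0000) / (9) = 0.8889
Iteration 2:
  α = (-5 - (-2)·-0.1250 - (2)·-1.0000 - (3)·0.8889) / (10) = -0.5917
  β = (1 - (1)·-0.5000 - (-4)·-1.0000 - (2)·0.8889) / (-8) = 0.5347
  γ = (-12 - (4)·-0.5000 - (-2)·-0.1250 - (-4)·0.8889) / (12) = -0.5579
  δ = (8 - (2)·-0.5000 - (-2)·-0.1250 - (1)·-1.0000) / (9) = 1.0833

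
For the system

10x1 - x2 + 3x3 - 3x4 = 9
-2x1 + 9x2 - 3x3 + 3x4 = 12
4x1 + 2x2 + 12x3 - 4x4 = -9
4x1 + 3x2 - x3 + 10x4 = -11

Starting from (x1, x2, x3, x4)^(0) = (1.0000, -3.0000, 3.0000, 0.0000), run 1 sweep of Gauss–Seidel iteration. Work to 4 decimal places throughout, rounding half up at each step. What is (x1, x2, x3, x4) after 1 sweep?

Iteration 1:
  x1 = (9 - (-1)·-3.0000 - (3)·3.0000 - (-3)·0.0000) / (10) = -0.3000
  x2 = (12 - (-2)·-0.3000 - (-3)·3.0000 - (3)·0.0000) / (9) = 2.2667
  x3 = (-9 - (4)·-0.3000 - (2)·2.2667 - (-4)·0.0000) / (12) = -1.0278
  x4 = (-11 - (4)·-0.3000 - (3)·2.2667 - (-1)·-1.0278) / (10) = -1.7628

(-0.3000, 2.2667, -1.0278, -1.7628)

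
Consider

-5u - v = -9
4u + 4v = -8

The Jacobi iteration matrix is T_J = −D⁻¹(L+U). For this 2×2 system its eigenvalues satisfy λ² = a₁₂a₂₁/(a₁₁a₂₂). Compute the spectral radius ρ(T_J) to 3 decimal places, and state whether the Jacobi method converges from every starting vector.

a₁₂a₂₁/(a₁₁a₂₂) = (-1)·(4) / ((-5)·(4)) = 0.200000
ρ = √|0.200000| = √0.200000 = 0.447
ρ < 1, so Jacobi converges

0.447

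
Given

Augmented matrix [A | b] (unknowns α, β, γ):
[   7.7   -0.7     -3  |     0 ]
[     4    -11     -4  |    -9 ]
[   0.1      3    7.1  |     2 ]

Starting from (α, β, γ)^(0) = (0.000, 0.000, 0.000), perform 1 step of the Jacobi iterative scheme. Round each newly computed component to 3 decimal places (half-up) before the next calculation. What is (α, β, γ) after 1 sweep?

Iteration 1:
  α = (0 - (-0.7)·0.000 - (-3)·0.000) / (7.7) = 0.000
  β = (-9 - (4)·0.000 - (-4)·0.000) / (-11) = 0.818
  γ = (2 - (0.1)·0.000 - (3)·0.000) / (7.1) = 0.282

(0.000, 0.818, 0.282)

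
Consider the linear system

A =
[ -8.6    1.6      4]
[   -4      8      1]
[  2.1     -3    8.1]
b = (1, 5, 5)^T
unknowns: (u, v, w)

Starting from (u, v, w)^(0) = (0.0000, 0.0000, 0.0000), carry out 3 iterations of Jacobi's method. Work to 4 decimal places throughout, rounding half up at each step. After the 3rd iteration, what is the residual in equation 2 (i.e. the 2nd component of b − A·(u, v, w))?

0.5406

Iteration 1:
  u = (1 - (1.6)·0.0000 - (4)·0.0000) / (-8.6) = -0.1163
  v = (5 - (-4)·0.0000 - (1)·0.0000) / (8) = 0.6250
  w = (5 - (2.1)·0.0000 - (-3)·0.0000) / (8.1) = 0.6173
Iteration 2:
  u = (1 - (1.6)·0.6250 - (4)·0.6173) / (-8.6) = 0.2871
  v = (5 - (-4)·-0.1163 - (1)·0.6173) / (8) = 0.4897
  w = (5 - (2.1)·-0.1163 - (-3)·0.6250) / (8.1) = 0.8789
Iteration 3:
  u = (1 - (1.6)·0.4897 - (4)·0.8789) / (-8.6) = 0.3836
  v = (5 - (-4)·0.2871 - (1)·0.8789) / (8) = 0.6587
  w = (5 - (2.1)·0.2871 - (-3)·0.4897) / (8.1) = 0.7242
Residual b − A·x = (0.3482, 0.5406, 0.3045)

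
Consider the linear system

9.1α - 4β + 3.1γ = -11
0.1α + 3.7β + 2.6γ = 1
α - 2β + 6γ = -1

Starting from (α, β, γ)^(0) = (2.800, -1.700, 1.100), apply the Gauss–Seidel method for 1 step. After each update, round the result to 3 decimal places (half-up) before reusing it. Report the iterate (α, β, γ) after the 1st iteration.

(-2.331, -0.440, 0.075)

Iteration 1:
  α = (-11 - (-4)·-1.700 - (3.1)·1.100) / (9.1) = -2.331
  β = (1 - (0.1)·-2.331 - (2.6)·1.100) / (3.7) = -0.440
  γ = (-1 - (1)·-2.331 - (-2)·-0.440) / (6) = 0.075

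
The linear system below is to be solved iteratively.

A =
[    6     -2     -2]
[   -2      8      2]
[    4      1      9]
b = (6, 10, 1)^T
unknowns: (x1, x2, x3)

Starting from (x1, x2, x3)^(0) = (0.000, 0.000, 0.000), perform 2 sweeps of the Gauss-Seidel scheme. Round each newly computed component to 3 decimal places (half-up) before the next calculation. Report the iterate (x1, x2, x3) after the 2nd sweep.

Iteration 1:
  x1 = (6 - (-2)·0.000 - (-2)·0.000) / (6) = 1.000
  x2 = (10 - (-2)·1.000 - (2)·0.000) / (8) = 1.500
  x3 = (1 - (4)·1.000 - (1)·1.500) / (9) = -0.500
Iteration 2:
  x1 = (6 - (-2)·1.500 - (-2)·-0.500) / (6) = 1.333
  x2 = (10 - (-2)·1.333 - (2)·-0.500) / (8) = 1.708
  x3 = (1 - (4)·1.333 - (1)·1.708) / (9) = -0.671

(1.333, 1.708, -0.671)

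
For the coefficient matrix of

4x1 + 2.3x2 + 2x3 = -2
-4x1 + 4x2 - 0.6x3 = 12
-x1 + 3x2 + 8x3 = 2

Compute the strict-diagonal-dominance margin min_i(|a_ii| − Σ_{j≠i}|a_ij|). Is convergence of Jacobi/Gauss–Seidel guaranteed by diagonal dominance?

-0.6

row 1: |4| − (2.3+2) = -0.3
row 2: |4| − (4+0.6) = -0.6
row 3: |8| − (1+3) = 4
minimum over rows = -0.6 → not strictly diagonally dominant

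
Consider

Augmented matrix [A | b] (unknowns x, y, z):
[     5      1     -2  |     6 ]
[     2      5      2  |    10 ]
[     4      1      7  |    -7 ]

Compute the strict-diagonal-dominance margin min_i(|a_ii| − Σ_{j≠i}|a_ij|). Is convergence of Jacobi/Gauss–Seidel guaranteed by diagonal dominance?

row 1: |5| − (1+2) = 2
row 2: |5| − (2+2) = 1
row 3: |7| − (4+1) = 2
minimum over rows = 1 → strictly diagonally dominant (convergence guaranteed)

1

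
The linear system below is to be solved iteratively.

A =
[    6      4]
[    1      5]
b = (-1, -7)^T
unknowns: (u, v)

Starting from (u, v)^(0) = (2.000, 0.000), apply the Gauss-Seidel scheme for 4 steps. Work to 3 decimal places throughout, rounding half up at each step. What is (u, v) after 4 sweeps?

(0.882, -1.576)

Iteration 1:
  u = (-1 - (4)·0.000) / (6) = -0.167
  v = (-7 - (1)·-0.167) / (5) = -1.367
Iteration 2:
  u = (-1 - (4)·-1.367) / (6) = 0.745
  v = (-7 - (1)·0.745) / (5) = -1.549
Iteration 3:
  u = (-1 - (4)·-1.549) / (6) = 0.866
  v = (-7 - (1)·0.866) / (5) = -1.573
Iteration 4:
  u = (-1 - (4)·-1.573) / (6) = 0.882
  v = (-7 - (1)·0.882) / (5) = -1.576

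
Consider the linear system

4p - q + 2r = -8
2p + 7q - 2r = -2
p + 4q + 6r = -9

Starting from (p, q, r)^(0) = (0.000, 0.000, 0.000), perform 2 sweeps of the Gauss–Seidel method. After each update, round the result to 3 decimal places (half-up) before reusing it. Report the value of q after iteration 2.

Iteration 1:
  p = (-8 - (-1)·0.000 - (2)·0.000) / (4) = -2.000
  q = (-2 - (2)·-2.000 - (-2)·0.000) / (7) = 0.286
  r = (-9 - (1)·-2.000 - (4)·0.286) / (6) = -1.357
Iteration 2:
  p = (-8 - (-1)·0.286 - (2)·-1.357) / (4) = -1.250
  q = (-2 - (2)·-1.250 - (-2)·-1.357) / (7) = -0.316
  r = (-9 - (1)·-1.250 - (4)·-0.316) / (6) = -1.081

-0.316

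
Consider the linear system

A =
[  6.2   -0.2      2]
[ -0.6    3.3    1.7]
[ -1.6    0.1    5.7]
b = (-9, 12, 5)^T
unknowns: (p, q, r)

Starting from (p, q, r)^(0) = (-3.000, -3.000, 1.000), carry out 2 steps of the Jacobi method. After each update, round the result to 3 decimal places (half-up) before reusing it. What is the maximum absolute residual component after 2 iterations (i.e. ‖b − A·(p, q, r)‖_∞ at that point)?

Iteration 1:
  p = (-9 - (-0.2)·-3.000 - (2)·1.000) / (6.2) = -1.871
  q = (12 - (-0.6)·-3.000 - (1.7)·1.000) / (3.3) = 2.576
  r = (5 - (-1.6)·-3.000 - (0.1)·-3.000) / (5.7) = 0.088
Iteration 2:
  p = (-9 - (-0.2)·2.576 - (2)·0.088) / (6.2) = -1.397
  q = (12 - (-0.6)·-1.871 - (1.7)·0.088) / (3.3) = 3.251
  r = (5 - (-1.6)·-1.871 - (0.1)·2.576) / (5.7) = 0.307
Residual b − A·x = (-0.302, -0.088, 0.690); ∞-norm = 0.690

0.690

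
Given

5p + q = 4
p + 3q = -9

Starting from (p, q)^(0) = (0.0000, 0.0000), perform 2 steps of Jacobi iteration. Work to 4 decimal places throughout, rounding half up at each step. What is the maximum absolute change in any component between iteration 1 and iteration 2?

0.6000

Iteration 1:
  p = (4 - (1)·0.0000) / (5) = 0.8000
  q = (-9 - (1)·0.0000) / (3) = -3.0000
Iteration 2:
  p = (4 - (1)·-3.0000) / (5) = 1.4000
  q = (-9 - (1)·0.8000) / (3) = -3.2667
Change: (0.6000, -0.2667) → max |·| = 0.6000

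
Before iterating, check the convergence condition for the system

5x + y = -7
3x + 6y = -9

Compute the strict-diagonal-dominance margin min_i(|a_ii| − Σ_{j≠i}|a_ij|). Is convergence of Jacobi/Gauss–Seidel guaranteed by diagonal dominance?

row 1: |5| − (1) = 4
row 2: |6| − (3) = 3
minimum over rows = 3 → strictly diagonally dominant (convergence guaranteed)

3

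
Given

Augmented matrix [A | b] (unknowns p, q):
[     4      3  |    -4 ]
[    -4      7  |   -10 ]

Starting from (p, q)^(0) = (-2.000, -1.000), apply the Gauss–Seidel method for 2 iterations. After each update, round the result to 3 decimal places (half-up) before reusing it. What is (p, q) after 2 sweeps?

Iteration 1:
  p = (-4 - (3)·-1.000) / (4) = -0.250
  q = (-10 - (-4)·-0.250) / (7) = -1.571
Iteration 2:
  p = (-4 - (3)·-1.571) / (4) = 0.178
  q = (-10 - (-4)·0.178) / (7) = -1.327

(0.178, -1.327)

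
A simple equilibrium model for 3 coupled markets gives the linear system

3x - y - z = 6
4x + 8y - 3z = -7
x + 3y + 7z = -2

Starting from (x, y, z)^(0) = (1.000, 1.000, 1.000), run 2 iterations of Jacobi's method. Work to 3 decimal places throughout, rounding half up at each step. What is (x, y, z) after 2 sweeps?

Iteration 1:
  x = (6 - (-1)·1.000 - (-1)·1.000) / (3) = 2.667
  y = (-7 - (4)·1.000 - (-3)·1.000) / (8) = -1.000
  z = (-2 - (1)·1.000 - (3)·1.000) / (7) = -0.857
Iteration 2:
  x = (6 - (-1)·-1.000 - (-1)·-0.857) / (3) = 1.381
  y = (-7 - (4)·2.667 - (-3)·-0.857) / (8) = -2.530
  z = (-2 - (1)·2.667 - (3)·-1.000) / (7) = -0.238

(1.381, -2.530, -0.238)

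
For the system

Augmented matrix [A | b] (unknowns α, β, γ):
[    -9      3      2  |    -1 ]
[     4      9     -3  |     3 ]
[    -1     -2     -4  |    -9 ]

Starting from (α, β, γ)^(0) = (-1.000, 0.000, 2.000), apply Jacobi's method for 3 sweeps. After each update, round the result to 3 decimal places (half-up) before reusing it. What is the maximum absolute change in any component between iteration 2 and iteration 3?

Iteration 1:
  α = (-1 - (3)·0.000 - (2)·2.000) / (-9) = 0.556
  β = (3 - (4)·-1.000 - (-3)·2.000) / (9) = 1.444
  γ = (-9 - (-1)·-1.000 - (-2)·0.000) / (-4) = 2.500
Iteration 2:
  α = (-1 - (3)·1.444 - (2)·2.500) / (-9) = 1.148
  β = (3 - (4)·0.556 - (-3)·2.500) / (9) = 0.920
  γ = (-9 - (-1)·0.556 - (-2)·1.444) / (-4) = 1.389
Iteration 3:
  α = (-1 - (3)·0.920 - (2)·1.389) / (-9) = 0.726
  β = (3 - (4)·1.148 - (-3)·1.389) / (9) = 0.286
  γ = (-9 - (-1)·1.148 - (-2)·0.920) / (-4) = 1.503
Change: (-0.422, -0.634, 0.114) → max |·| = 0.634

0.634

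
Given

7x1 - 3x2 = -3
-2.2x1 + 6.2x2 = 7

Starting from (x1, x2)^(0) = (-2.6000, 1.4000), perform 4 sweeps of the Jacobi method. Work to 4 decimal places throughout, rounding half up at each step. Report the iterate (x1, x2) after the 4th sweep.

(0.0036, 1.1579)

Iteration 1:
  x1 = (-3 - (-3)·1.4000) / (7) = 0.1714
  x2 = (7 - (-2.2)·-2.6000) / (6.2) = 0.2065
Iteration 2:
  x1 = (-3 - (-3)·0.2065) / (7) = -0.3401
  x2 = (7 - (-2.2)·0.1714) / (6.2) = 1.1899
Iteration 3:
  x1 = (-3 - (-3)·1.1899) / (7) = 0.0814
  x2 = (7 - (-2.2)·-0.3401) / (6.2) = 1.0084
Iteration 4:
  x1 = (-3 - (-3)·1.0084) / (7) = 0.0036
  x2 = (7 - (-2.2)·0.0814) / (6.2) = 1.1579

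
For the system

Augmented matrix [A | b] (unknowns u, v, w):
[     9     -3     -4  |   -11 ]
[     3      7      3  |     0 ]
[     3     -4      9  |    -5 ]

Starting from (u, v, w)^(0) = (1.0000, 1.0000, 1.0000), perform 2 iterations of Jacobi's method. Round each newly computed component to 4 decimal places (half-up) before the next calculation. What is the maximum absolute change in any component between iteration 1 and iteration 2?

Iteration 1:
  u = (-11 - (-3)·1.0000 - (-4)·1.0000) / (9) = -0.4444
  v = (0 - (3)·1.0000 - (3)·1.0000) / (7) = -0.8571
  w = (-5 - (3)·1.0000 - (-4)·1.0000) / (9) = -0.4444
Iteration 2:
  u = (-11 - (-3)·-0.8571 - (-4)·-0.4444) / (9) = -1.7054
  v = (0 - (3)·-0.4444 - (3)·-0.4444) / (7) = 0.3809
  w = (-5 - (3)·-0.4444 - (-4)·-0.8571) / (9) = -0.7884
Change: (-1.2610, 1.2380, -0.3440) → max |·| = 1.2610

1.2610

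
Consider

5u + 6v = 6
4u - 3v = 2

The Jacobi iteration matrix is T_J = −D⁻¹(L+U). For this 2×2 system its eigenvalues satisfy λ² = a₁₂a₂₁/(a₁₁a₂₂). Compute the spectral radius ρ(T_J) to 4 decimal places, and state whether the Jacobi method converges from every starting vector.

1.2649

a₁₂a₂₁/(a₁₁a₂₂) = (6)·(4) / ((5)·(-3)) = -1.600000
ρ = √|-1.600000| = √1.600000 = 1.2649
ρ > 1, so Jacobi diverges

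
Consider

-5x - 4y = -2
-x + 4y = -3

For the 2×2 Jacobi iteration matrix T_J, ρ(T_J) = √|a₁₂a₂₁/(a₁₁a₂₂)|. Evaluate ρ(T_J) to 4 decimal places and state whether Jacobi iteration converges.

0.4472

a₁₂a₂₁/(a₁₁a₂₂) = (-4)·(-1) / ((-5)·(4)) = -0.200000
ρ = √|-0.200000| = √0.200000 = 0.4472
ρ < 1, so Jacobi converges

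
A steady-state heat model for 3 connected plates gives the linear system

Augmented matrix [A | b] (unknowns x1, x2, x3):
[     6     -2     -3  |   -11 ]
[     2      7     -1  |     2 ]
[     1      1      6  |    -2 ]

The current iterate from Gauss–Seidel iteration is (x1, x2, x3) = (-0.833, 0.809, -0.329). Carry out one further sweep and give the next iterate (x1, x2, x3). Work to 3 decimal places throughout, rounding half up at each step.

(-1.728, 0.732, -0.167)

One sweep:
  x1 = (-11 - (-2)·0.809 - (-3)·-0.329) / (6) = -1.728
  x2 = (2 - (2)·-1.728 - (-1)·-0.329) / (7) = 0.732
  x3 = (-2 - (1)·-1.728 - (1)·0.732) / (6) = -0.167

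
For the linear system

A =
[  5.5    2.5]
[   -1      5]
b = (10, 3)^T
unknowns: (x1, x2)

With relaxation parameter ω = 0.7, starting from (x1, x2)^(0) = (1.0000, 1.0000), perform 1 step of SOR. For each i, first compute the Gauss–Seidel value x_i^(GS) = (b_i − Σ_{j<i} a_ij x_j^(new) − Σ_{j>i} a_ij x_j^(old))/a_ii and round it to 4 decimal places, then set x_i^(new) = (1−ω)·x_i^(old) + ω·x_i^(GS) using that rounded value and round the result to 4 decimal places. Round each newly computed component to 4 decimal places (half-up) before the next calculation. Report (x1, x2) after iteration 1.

(1.2545, 0.8956)

Iteration 1:
  x1: GS value = (10 - (2.5)·1.0000) / (5.5) = 1.3636;  x1 ← (1−ω)·1.0000 + ω·1.3636 = 1.2545
  x2: GS value = (3 - (-1)·1.2545) / (5) = 0.8509;  x2 ← (1−ω)·1.0000 + ω·0.8509 = 0.8956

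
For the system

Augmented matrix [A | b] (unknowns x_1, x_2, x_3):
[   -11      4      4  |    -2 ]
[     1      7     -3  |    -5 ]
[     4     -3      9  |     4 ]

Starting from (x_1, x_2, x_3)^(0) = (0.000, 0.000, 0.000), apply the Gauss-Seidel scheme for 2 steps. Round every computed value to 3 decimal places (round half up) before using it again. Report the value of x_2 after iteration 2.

-0.658

Iteration 1:
  x_1 = (-2 - (4)·0.000 - (4)·0.000) / (-11) = 0.182
  x_2 = (-5 - (1)·0.182 - (-3)·0.000) / (7) = -0.740
  x_3 = (4 - (4)·0.182 - (-3)·-0.740) / (9) = 0.117
Iteration 2:
  x_1 = (-2 - (4)·-0.740 - (4)·0.117) / (-11) = -0.045
  x_2 = (-5 - (1)·-0.045 - (-3)·0.117) / (7) = -0.658
  x_3 = (4 - (4)·-0.045 - (-3)·-0.658) / (9) = 0.245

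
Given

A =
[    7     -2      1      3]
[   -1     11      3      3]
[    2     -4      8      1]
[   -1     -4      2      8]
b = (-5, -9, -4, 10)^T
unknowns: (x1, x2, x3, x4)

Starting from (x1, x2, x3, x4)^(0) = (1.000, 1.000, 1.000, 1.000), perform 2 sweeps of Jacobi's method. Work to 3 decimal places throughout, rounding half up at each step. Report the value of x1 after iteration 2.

Iteration 1:
  x1 = (-5 - (-2)·1.000 - (1)·1.000 - (3)·1.000) / (7) = -1.000
  x2 = (-9 - (-1)·1.000 - (3)·1.000 - (3)·1.000) / (11) = -1.273
  x3 = (-4 - (2)·1.000 - (-4)·1.000 - (1)·1.000) / (8) = -0.375
  x4 = (10 - (-1)·1.000 - (-4)·1.000 - (2)·1.000) / (8) = 1.625
Iteration 2:
  x1 = (-5 - (-2)·-1.273 - (1)·-0.375 - (3)·1.625) / (7) = -1.721
  x2 = (-9 - (-1)·-1.000 - (3)·-0.375 - (3)·1.625) / (11) = -1.250
  x3 = (-4 - (2)·-1.000 - (-4)·-1.273 - (1)·1.625) / (8) = -1.090
  x4 = (10 - (-1)·-1.000 - (-4)·-1.273 - (2)·-0.375) / (8) = 0.582

-1.721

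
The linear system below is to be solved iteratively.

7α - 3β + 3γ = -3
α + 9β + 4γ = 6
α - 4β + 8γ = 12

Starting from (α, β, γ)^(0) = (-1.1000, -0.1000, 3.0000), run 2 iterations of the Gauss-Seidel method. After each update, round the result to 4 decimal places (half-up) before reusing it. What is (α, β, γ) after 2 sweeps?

Iteration 1:
  α = (-3 - (-3)·-0.1000 - (3)·3.0000) / (7) = -1.7571
  β = (6 - (1)·-1.7571 - (4)·3.0000) / (9) = -0.4714
  γ = (12 - (1)·-1.7571 - (-4)·-0.4714) / (8) = 1.4839
Iteration 2:
  α = (-3 - (-3)·-0.4714 - (3)·1.4839) / (7) = -1.2666
  β = (6 - (1)·-1.2666 - (4)·1.4839) / (9) = 0.1479
  γ = (12 - (1)·-1.2666 - (-4)·0.1479) / (8) = 1.7323

(-1.2666, 0.1479, 1.7323)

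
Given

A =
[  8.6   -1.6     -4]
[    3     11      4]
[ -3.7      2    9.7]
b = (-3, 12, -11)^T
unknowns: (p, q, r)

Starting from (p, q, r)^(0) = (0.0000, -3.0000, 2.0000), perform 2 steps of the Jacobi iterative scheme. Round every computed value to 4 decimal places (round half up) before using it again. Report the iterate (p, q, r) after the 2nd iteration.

Iteration 1:
  p = (-3 - (-1.6)·-3.0000 - (-4)·2.0000) / (8.6) = 0.0233
  q = (12 - (3)·0.0000 - (4)·2.0000) / (11) = 0.3636
  r = (-11 - (-3.7)·0.0000 - (2)·-3.0000) / (9.7) = -0.5155
Iteration 2:
  p = (-3 - (-1.6)·0.3636 - (-4)·-0.5155) / (8.6) = -0.5210
  q = (12 - (3)·0.0233 - (4)·-0.5155) / (11) = 1.2720
  r = (-11 - (-3.7)·0.0233 - (2)·0.3636) / (9.7) = -1.2001

(-0.5210, 1.2720, -1.2001)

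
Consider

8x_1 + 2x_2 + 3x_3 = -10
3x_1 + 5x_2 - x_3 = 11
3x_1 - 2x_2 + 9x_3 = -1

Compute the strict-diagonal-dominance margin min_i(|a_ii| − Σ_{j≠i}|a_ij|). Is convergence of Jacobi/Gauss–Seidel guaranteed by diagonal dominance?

1

row 1: |8| − (2+3) = 3
row 2: |5| − (3+1) = 1
row 3: |9| − (3+2) = 4
minimum over rows = 1 → strictly diagonally dominant (convergence guaranteed)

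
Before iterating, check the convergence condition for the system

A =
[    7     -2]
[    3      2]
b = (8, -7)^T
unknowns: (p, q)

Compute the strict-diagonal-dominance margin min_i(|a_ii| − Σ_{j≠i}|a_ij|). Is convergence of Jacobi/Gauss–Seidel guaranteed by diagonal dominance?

-1

row 1: |7| − (2) = 5
row 2: |2| − (3) = -1
minimum over rows = -1 → not strictly diagonally dominant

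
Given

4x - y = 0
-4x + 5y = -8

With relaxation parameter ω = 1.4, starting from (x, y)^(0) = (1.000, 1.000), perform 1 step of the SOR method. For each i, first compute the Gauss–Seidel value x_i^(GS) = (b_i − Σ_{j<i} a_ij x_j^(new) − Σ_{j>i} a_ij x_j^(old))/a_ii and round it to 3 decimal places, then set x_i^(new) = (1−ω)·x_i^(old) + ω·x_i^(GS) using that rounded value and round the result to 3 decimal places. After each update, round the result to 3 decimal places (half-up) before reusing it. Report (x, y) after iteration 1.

Iteration 1:
  x: GS value = (0 - (-1)·1.000) / (4) = 0.250;  x ← (1−ω)·1.000 + ω·0.250 = -0.050
  y: GS value = (-8 - (-4)·-0.050) / (5) = -1.640;  y ← (1−ω)·1.000 + ω·-1.640 = -2.696

(-0.050, -2.696)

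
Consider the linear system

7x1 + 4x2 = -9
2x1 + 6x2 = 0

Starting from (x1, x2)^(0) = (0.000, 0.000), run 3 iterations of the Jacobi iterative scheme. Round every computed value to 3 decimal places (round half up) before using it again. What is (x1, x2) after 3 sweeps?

(-1.531, 0.429)

Iteration 1:
  x1 = (-9 - (4)·0.000) / (7) = -1.286
  x2 = (0 - (2)·0.000) / (6) = 0.000
Iteration 2:
  x1 = (-9 - (4)·0.000) / (7) = -1.286
  x2 = (0 - (2)·-1.286) / (6) = 0.429
Iteration 3:
  x1 = (-9 - (4)·0.429) / (7) = -1.531
  x2 = (0 - (2)·-1.286) / (6) = 0.429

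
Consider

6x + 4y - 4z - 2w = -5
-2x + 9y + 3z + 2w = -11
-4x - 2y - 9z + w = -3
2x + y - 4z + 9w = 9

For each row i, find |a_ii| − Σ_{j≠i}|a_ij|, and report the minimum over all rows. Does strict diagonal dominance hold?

row 1: |6| − (4+4+2) = -4
row 2: |9| − (2+3+2) = 2
row 3: |-9| − (4+2+1) = 2
row 4: |9| − (2+1+4) = 2
minimum over rows = -4 → not strictly diagonally dominant

-4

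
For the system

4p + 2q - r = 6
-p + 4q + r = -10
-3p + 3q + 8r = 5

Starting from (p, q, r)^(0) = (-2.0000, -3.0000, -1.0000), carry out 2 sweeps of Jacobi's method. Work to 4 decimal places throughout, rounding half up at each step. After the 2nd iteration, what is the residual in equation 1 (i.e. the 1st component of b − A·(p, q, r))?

Iteration 1:
  p = (6 - (2)·-3.0000 - (-1)·-1.0000) / (4) = 2.7500
  q = (-10 - (-1)·-2.0000 - (1)·-1.0000) / (4) = -2.7500
  r = (5 - (-3)·-2.0000 - (3)·-3.0000) / (8) = 1.0000
Iteration 2:
  p = (6 - (2)·-2.7500 - (-1)·1.0000) / (4) = 3.1250
  q = (-10 - (-1)·2.7500 - (1)·1.0000) / (4) = -2.0625
  r = (5 - (-3)·2.7500 - (3)·-2.7500) / (8) = 2.6875
Residual b − A·x = (0.3125, -1.3125, -0.9375)

0.3125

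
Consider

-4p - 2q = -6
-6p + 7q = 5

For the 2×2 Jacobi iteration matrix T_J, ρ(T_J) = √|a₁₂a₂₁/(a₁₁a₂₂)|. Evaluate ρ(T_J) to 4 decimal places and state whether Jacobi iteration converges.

a₁₂a₂₁/(a₁₁a₂₂) = (-2)·(-6) / ((-4)·(7)) = -0.428571
ρ = √|-0.428571| = √0.428571 = 0.6547
ρ < 1, so Jacobi converges

0.6547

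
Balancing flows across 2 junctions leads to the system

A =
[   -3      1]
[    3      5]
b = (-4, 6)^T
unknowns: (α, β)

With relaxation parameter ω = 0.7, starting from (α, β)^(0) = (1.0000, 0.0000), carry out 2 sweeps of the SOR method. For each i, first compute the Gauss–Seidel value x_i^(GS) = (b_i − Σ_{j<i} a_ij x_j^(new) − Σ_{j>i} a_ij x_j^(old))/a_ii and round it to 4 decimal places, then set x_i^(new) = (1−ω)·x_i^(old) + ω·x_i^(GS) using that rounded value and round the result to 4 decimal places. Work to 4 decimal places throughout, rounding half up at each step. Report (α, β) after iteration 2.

Iteration 1:
  α: GS value = (-4 - (1)·0.0000) / (-3) = 1.3333;  α ← (1−ω)·1.0000 + ω·1.3333 = 1.2333
  β: GS value = (6 - (3)·1.2333) / (5) = 0.4600;  β ← (1−ω)·0.0000 + ω·0.4600 = 0.3220
Iteration 2:
  α: GS value = (-4 - (1)·0.3220) / (-3) = 1.4407;  α ← (1−ω)·1.2333 + ω·1.4407 = 1.3785
  β: GS value = (6 - (3)·1.3785) / (5) = 0.3729;  β ← (1−ω)·0.3220 + ω·0.3729 = 0.3576

(1.3785, 0.3576)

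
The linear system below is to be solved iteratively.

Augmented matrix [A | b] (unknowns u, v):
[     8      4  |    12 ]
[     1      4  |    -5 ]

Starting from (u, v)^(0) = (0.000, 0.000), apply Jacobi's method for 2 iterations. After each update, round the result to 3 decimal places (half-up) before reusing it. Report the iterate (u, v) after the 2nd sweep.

(2.125, -1.625)

Iteration 1:
  u = (12 - (4)·0.000) / (8) = 1.500
  v = (-5 - (1)·0.000) / (4) = -1.250
Iteration 2:
  u = (12 - (4)·-1.250) / (8) = 2.125
  v = (-5 - (1)·1.500) / (4) = -1.625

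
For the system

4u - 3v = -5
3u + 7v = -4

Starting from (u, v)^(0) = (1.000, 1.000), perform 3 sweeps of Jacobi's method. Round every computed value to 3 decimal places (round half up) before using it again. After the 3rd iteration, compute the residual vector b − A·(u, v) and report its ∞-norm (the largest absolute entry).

1.930

Iteration 1:
  u = (-5 - (-3)·1.000) / (4) = -0.500
  v = (-4 - (3)·1.000) / (7) = -1.000
Iteration 2:
  u = (-5 - (-3)·-1.000) / (4) = -2.000
  v = (-4 - (3)·-0.500) / (7) = -0.357
Iteration 3:
  u = (-5 - (-3)·-0.357) / (4) = -1.518
  v = (-4 - (3)·-2.000) / (7) = 0.286
Residual b − A·x = (1.930, -1.448); ∞-norm = 1.930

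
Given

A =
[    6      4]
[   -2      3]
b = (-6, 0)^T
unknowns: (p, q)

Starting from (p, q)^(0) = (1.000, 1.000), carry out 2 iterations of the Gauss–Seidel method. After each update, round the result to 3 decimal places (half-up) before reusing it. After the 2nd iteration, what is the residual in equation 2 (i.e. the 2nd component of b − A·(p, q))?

Iteration 1:
  p = (-6 - (4)·1.000) / (6) = -1.667
  q = (0 - (-2)·-1.667) / (3) = -1.111
Iteration 2:
  p = (-6 - (4)·-1.111) / (6) = -0.259
  q = (0 - (-2)·-0.259) / (3) = -0.173
Residual b − A·x = (-3.754, 0.001)

0.001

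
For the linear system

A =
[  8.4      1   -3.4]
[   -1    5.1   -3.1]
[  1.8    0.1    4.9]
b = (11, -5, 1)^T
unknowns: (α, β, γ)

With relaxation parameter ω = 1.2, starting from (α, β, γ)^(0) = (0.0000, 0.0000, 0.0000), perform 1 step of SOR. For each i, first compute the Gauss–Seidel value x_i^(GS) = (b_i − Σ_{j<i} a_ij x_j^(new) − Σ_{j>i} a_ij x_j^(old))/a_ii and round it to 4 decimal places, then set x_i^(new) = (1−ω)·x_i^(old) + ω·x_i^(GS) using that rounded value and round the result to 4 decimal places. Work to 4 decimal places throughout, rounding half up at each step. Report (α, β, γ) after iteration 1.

Iteration 1:
  α: GS value = (11 - (1)·0.0000 - (-3.4)·0.0000) / (8.4) = 1.3095;  α ← (1−ω)·0.0000 + ω·1.3095 = 1.5714
  β: GS value = (-5 - (-1)·1.5714 - (-3.1)·0.0000) / (5.1) = -0.6723;  β ← (1−ω)·0.0000 + ω·-0.6723 = -0.8068
  γ: GS value = (1 - (1.8)·1.5714 - (0.1)·-0.8068) / (4.9) = -0.3567;  γ ← (1−ω)·0.0000 + ω·-0.3567 = -0.4280

(1.5714, -0.8068, -0.4280)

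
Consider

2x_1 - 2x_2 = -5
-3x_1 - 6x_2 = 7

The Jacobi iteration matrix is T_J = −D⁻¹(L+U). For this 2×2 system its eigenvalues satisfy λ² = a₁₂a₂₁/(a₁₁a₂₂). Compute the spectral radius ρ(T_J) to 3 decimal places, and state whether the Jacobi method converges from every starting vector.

0.707

a₁₂a₂₁/(a₁₁a₂₂) = (-2)·(-3) / ((2)·(-6)) = -0.500000
ρ = √|-0.500000| = √0.500000 = 0.707
ρ < 1, so Jacobi converges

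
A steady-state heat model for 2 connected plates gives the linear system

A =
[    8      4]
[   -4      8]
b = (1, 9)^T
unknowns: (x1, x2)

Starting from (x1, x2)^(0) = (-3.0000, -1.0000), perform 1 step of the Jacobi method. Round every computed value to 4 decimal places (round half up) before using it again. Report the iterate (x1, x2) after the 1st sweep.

(0.6250, -0.3750)

Iteration 1:
  x1 = (1 - (4)·-1.0000) / (8) = 0.6250
  x2 = (9 - (-4)·-3.0000) / (8) = -0.3750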